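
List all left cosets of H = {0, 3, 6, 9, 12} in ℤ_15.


H = {0, 3, 6, 9, 12}, |H| = 5
Number of cosets = |G|/|H| = 15/5 = 3
0 + H = {0, 3, 6, 9, 12}
1 + H = {1, 4, 7, 10, 13}
2 + H = {2, 5, 8, 11, 14}

Cosets: 0+H={0,3,6,9,12}; 1+H={1,4,7,10,13}; 2+H={2,5,8,11,14}


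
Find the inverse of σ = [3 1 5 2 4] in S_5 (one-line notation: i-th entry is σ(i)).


To find σ⁻¹, swap domain and range:
σ(1) = 3 → σ⁻¹(3) = 1
σ(2) = 1 → σ⁻¹(1) = 2
σ(3) = 5 → σ⁻¹(5) = 3
σ(4) = 2 → σ⁻¹(2) = 4
σ(5) = 4 → σ⁻¹(4) = 5

σ⁻¹ = [2 4 1 5 3]


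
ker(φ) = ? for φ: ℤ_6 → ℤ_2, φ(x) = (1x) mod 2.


Kernel = preimage of identity
ker(φ) = {x ∈ ℤ_6 : 1x ≡ 0 (mod 2)}. Since 2 | 6, φ is well-defined. The kernel is the cyclic subgroup ⟨2⟩ of ℤ_6 (order 3), i.e. {0, 2, 4}

ker(φ) = {0, 2, 4}


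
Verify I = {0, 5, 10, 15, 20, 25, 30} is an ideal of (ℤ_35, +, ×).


Check ideal conditions for I = {0, 5, 10, 15, 20, 25, 30} in ℤ_35:
(1) I is an additive subgroup? Yes
(2) For r ∈ ℤ_35 and a ∈ I: r·a ∈ I? Yes

Yes, I is an ideal of ℤ_35


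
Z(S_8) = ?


Z(G) = {g ∈ G | gx = xg for all x ∈ G}
S_n is non-abelian for n ≥ 3; Z(S_8) is trivial

Z(S_8) = {e}


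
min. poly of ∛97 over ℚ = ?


∛97 satisfies x³ - 97 = 0, irreducible over ℚ (no rational root; 97 is not a perfect cube)

Minimal polynomial: x³ - 97


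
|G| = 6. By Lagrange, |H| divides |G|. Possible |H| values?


Lagrange's theorem: |H| divides |G|
|G| = 6
Divisors of 6: 1, 2, 3, 6

Possible subgroup orders: {1, 2, 3, 6}


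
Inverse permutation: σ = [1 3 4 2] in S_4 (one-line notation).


To find σ⁻¹, swap domain and range:
σ(1) = 1 → σ⁻¹(1) = 1
σ(2) = 3 → σ⁻¹(3) = 2
σ(3) = 4 → σ⁻¹(4) = 3
σ(4) = 2 → σ⁻¹(2) = 4

σ⁻¹ = [1 4 2 3]


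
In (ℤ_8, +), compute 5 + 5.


Operation: addition mod 8
5 + 5 = (a + b) mod 8 with a = 5, b = 5

5 + 5 = 2


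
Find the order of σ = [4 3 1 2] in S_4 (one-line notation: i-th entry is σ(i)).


Cycle decomposition: (1 4 2 3)
Cycle lengths: 4
Order = lcm(4) = 4

ord(σ) = 4


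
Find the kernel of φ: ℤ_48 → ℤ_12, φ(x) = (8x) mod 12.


Kernel = preimage of identity
ker(φ) = {x ∈ ℤ_48 : 8x ≡ 0 (mod 12)}. Since 12 | 48, φ is well-defined. The kernel is the cyclic subgroup ⟨3⟩ of ℤ_48 (order 16), i.e. {0, 3, 6, 9, 12, 15, 18, 21, 24, 27, 30, 33, 36, 39, 42, 45}

ker(φ) = {0, 3, 6, 9, 12, 15, 18, 21, 24, 27, 30, 33, 36, 39, 42, 45}


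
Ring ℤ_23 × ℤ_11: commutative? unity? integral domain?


Direct product ring; commutative with unity (1,1); but (1,0)·(0,1) = (0,0) gives zero divisors, so not an integral domain
Commutative: Yes
Integral domain: No
Has unity: Yes

ℤ_23 × ℤ_11: Commutative=Yes, Unity=Yes


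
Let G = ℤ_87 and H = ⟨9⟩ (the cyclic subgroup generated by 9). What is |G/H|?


|⟨9⟩| = n / gcd(9, 87) = 87 / 3 = 29
H is normal (ℤ_87 is abelian).
|G/H| = |G| / |H| = 87 / 29 = 3

|G/H| = 3


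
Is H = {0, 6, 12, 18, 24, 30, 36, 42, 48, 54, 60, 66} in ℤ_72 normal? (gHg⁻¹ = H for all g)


H = {0, 6, 12, 18, 24, 30, 36, 42, 48, 54, 60, 66} in ℤ_72
ℤ_72 is abelian; every subgroup of an abelian group is normal

Yes, normal subgroup


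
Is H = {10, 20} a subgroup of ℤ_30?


Subgroup test for H = {10, 20} in (ℤ_30, +):
(1) 0 ∈ H? No
(2) Closure: for all a,b ∈ H, (a+b) mod 30 ∈ H? No  [counterexample: 10 + 20 = 0 ∉ H]
(3) Inverses: for all a ∈ H, -a mod 30 ∈ H? Yes

No, H is not a subgroup of ℤ_30


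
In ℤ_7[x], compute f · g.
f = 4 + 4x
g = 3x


Expand and collect like terms; reduce coefficients mod 7:
x^0: 4·0 = 0 ≡ 0 (mod 7)
x^1: 4·3 + 4·0 = 12 ≡ 5 (mod 7)
x^2: 4·3 = 12 ≡ 5 (mod 7)
Result: 5x + 5x^2

f · g = 5x + 5x^2


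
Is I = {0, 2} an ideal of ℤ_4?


Check ideal conditions for I = {0, 2} in ℤ_4:
(1) I is an additive subgroup? Yes
(2) For r ∈ ℤ_4 and a ∈ I: r·a ∈ I? Yes

Yes, I is an ideal of ℤ_4


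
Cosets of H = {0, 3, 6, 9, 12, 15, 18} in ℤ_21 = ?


H = {0, 3, 6, 9, 12, 15, 18}, |H| = 7
Number of cosets = |G|/|H| = 21/7 = 3
0 + H = {0, 3, 6, 9, 12, 15, 18}
1 + H = {1, 4, 7, 10, 13, 16, 19}
2 + H = {2, 5, 8, 11, 14, 17, 20}

Cosets: 0+H={0,3,6,9,12,15,18}; 1+H={1,4,7,10,13,16,19}; 2+H={2,5,8,11,14,17,20}


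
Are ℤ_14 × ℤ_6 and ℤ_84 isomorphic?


Comparing ℤ_14 × ℤ_6 and ℤ_84:
gcd(14,6) = 2 ≠ 1. Max element order in ℤ_14×ℤ_6 is lcm(14,6) = 42 < 84, so it has no element of order 84

No, ℤ_14 × ℤ_6 ≇ ℤ_84


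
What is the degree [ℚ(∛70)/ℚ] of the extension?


∛70 has minimal polynomial x³ - 70 (irreducible over ℚ since 70 is not a perfect cube)

[ℚ(∛70)/ℚ] = 3


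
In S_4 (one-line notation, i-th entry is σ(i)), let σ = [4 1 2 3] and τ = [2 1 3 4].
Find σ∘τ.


σ∘τ: apply τ first, then σ
1 →τ 2 →σ 1
2 →τ 1 →σ 4
3 →τ 3 →σ 2
4 →τ 4 →σ 3

σ∘τ = [1 4 2 3]


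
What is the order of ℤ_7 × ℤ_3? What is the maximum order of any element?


|ℤ_7 × ℤ_3| = 7 × 3 = 21
Max element order = lcm(7,3) = 21
Cyclic? Yes (gcd=1)

|ℤ_7×ℤ_3| = 21, max element order = 21


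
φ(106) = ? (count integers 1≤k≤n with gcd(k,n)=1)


Factor n: 106 = 2 × 53
φ(n) = n · ∏(1 - 1/p) over distinct primes p | n
φ(106) = 106 · (1 - 1/2) · (1 - 1/53) = 52

φ(106) = 52


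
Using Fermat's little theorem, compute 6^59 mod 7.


Fermat's little theorem: if p is prime and gcd(a,p)=1, then a^(p-1) ≡ 1 (mod p)
p = 7 is prime, gcd(6,7) = 1
Reduce exponent: 59 mod 6 = 5
So 6^59 ≡ 6^5 (mod 7)
6^5 mod 7 = 6

6^59 ≡ 6 (mod 7)


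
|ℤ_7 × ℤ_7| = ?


|A × B| = |A| · |B|
|ℤ_7 × ℤ_7| = 7 × 7 = 49

|ℤ_7 × ℤ_7| = 49


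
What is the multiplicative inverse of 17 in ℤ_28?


Use the extended Euclidean algorithm to write 1 = 17·s + 28·t; then s mod 28 is the inverse.
Euclidean algorithm:
  17 = 0·28 + 17
  28 = 1·17 + 11
  17 = 1·11 + 6
  11 = 1·6 + 5
  6 = 1·5 + 1
  5 = 5·1 + 0
gcd(17,28) = 1
Back-substitution gives: 17·(5) + 28·(-3) = 1
So 17⁻¹ ≡ 5 ≡ 5 (mod 28)
Check: 17 × 5 = 85 ≡ 1 (mod 28) ✓

17⁻¹ ≡ 5 (mod 28)


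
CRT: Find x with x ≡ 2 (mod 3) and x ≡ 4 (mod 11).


m₁ = 3, m₂ = 11, gcd = 1, so CRT applies. M = m₁·m₂ = 33
Let M₁ = M/m₁ = 11, M₂ = M/m₂ = 3
Find y₁ ≡ M₁⁻¹ (mod m₁): 11⁻¹ ≡ 2 (mod 3)
Find y₂ ≡ M₂⁻¹ (mod m₂): 3⁻¹ ≡ 4 (mod 11)
x = a₁·M₁·y₁ + a₂·M₂·y₂ = 2·11·2 + 4·3·4 = 92
Reduce mod 33: x ≡ 26
Check: 26 mod 3 = 2 ✓, 26 mod 11 = 4 ✓

x ≡ 26 (mod 33)


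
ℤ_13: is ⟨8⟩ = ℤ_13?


g generates ℤ_n iff gcd(g, n) = 1
gcd(8, 13) = 1
Since gcd = 1, 8 is a generator.

Yes, 8 generates ℤ_13


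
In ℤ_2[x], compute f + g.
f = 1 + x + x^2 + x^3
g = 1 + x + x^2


Add coefficients mod 2:
x^0: 1 + 1 = 0 (mod 2)
x^1: 1 + 1 = 0 (mod 2)
x^2: 1 + 1 = 0 (mod 2)
x^3: 1 + 0 = 1 (mod 2)
Result: x^3

f + g = x^3


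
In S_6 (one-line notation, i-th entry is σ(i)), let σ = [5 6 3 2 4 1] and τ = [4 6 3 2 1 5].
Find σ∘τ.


σ∘τ: apply τ first, then σ
1 →τ 4 →σ 2
2 →τ 6 →σ 1
3 →τ 3 →σ 3
4 →τ 2 →σ 6
5 →τ 1 →σ 5
6 →τ 5 →σ 4

σ∘τ = [2 1 3 6 5 4]


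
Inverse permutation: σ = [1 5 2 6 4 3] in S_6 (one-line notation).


To find σ⁻¹, swap domain and range:
σ(1) = 1 → σ⁻¹(1) = 1
σ(2) = 5 → σ⁻¹(5) = 2
σ(3) = 2 → σ⁻¹(2) = 3
σ(4) = 6 → σ⁻¹(6) = 4
σ(5) = 4 → σ⁻¹(4) = 5
σ(6) = 3 → σ⁻¹(3) = 6

σ⁻¹ = [1 3 6 5 2 4]


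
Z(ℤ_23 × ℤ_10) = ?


Z(G) = {g ∈ G | gx = xg for all x ∈ G}
Direct product of abelian groups is abelian, so Z(G) = G

Z(ℤ_23 × ℤ_10) = ℤ_23 × ℤ_10


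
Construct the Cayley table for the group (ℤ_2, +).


Elements: {0, 1}
Operation: addition mod 2
Entry (a, b) = (a + b) mod 2

Cayley table:
  | 0 | 1
0 | 0 | 1
1 | 1 | 0


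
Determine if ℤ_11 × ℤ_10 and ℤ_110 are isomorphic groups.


Comparing ℤ_11 × ℤ_10 and ℤ_110:
gcd(11,10) = 1, so ℤ_11 × ℤ_10 ≅ ℤ_110 (CRT)

Yes, ℤ_11 × ℤ_10 ≅ ℤ_110


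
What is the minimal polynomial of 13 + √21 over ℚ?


Let α = 13 + √21. Then α - 13 = √21, so (α - 13)² = 21, giving α² - 26α + 148 = 0. Degree 2 and α ∉ ℚ, so this is the minimal polynomial.

Minimal polynomial: x² - 26x + 148


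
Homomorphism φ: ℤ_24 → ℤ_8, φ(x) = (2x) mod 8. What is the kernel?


Kernel = preimage of identity
ker(φ) = {x ∈ ℤ_24 : 2x ≡ 0 (mod 8)}. Since 8 | 24, φ is well-defined. The kernel is the cyclic subgroup ⟨4⟩ of ℤ_24 (order 6), i.e. {0, 4, 8, 12, 16, 20}

ker(φ) = {0, 4, 8, 12, 16, 20}


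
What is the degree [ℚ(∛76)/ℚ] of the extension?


∛76 has minimal polynomial x³ - 76 (irreducible over ℚ since 76 is not a perfect cube)

[ℚ(∛76)/ℚ] = 3


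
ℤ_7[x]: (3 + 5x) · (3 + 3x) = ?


Expand and collect like terms; reduce coefficients mod 7:
x^0: 3·3 = 9 ≡ 2 (mod 7)
x^1: 3·3 + 5·3 = 24 ≡ 3 (mod 7)
x^2: 5·3 = 15 ≡ 1 (mod 7)
Result: 2 + 3x + x^2

f · g = 2 + 3x + x^2


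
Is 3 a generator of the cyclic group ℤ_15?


g generates ℤ_n iff gcd(g, n) = 1
gcd(3, 15) = 3
Since gcd = 3 ≠ 1, ⟨3⟩ has order 5 < 15, so 3 is not a generator.

No, 3 does not generate ℤ_15


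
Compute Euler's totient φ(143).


Factor n: 143 = 11 × 13
φ(n) = n · ∏(1 - 1/p) over distinct primes p | n
φ(143) = 143 · (1 - 1/11) · (1 - 1/13) = 120

φ(143) = 120


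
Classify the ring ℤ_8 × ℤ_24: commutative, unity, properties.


Direct product ring; commutative with unity (1,1); but (1,0)·(0,1) = (0,0) gives zero divisors, so not an integral domain
Commutative: Yes
Integral domain: No
Has unity: Yes

ℤ_8 × ℤ_24: Commutative=Yes, Unity=Yes


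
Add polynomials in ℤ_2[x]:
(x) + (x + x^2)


Add coefficients mod 2:
x^0: 0 + 0 = 0 (mod 2)
x^1: 1 + 1 = 0 (mod 2)
x^2: 0 + 1 = 1 (mod 2)
Result: x^2

f + g = x^2


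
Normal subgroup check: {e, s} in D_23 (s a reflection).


H = {e, s} in D_23 (s a reflection)
r·s·r⁻¹ = sr⁻² ≠ s for n ≥ 3, so {e, s} is not closed under conjugation

No, not a normal subgroup


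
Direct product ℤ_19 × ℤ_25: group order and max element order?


|ℤ_19 × ℤ_25| = 19 × 25 = 475
Max element order = lcm(19,25) = 475
Cyclic? Yes (gcd=1)

|ℤ_19×ℤ_25| = 475, max element order = 475


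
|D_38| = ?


|D_n| = 2n (n rotations and n reflections)
|D_38| = 2×38 = 76

|D_38| = 76


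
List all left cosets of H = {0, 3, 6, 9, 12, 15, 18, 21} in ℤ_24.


H = {0, 3, 6, 9, 12, 15, 18, 21}, |H| = 8
Number of cosets = |G|/|H| = 24/8 = 3
0 + H = {0, 3, 6, 9, 12, 15, 18, 21}
1 + H = {1, 4, 7, 10, 13, 16, 19, 22}
2 + H = {2, 5, 8, 11, 14, 17, 20, 23}

Cosets: 0+H={0,3,6,9,12,15,18,21}; 1+H={1,4,7,10,13,16,19,22}; 2+H={2,5,8,11,14,17,20,23}


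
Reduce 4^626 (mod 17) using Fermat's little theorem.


Fermat's little theorem: if p is prime and gcd(a,p)=1, then a^(p-1) ≡ 1 (mod p)
p = 17 is prime, gcd(4,17) = 1
Reduce exponent: 626 mod 16 = 2
So 4^626 ≡ 4^2 (mod 17)
4^2 mod 17 = 16

4^626 ≡ 16 (mod 17)


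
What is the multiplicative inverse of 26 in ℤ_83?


Use the extended Euclidean algorithm to write 1 = 26·s + 83·t; then s mod 83 is the inverse.
Euclidean algorithm:
  26 = 0·83 + 26
  83 = 3·26 + 5
  26 = 5·5 + 1
  5 = 5·1 + 0
gcd(26,83) = 1
Back-substitution gives: 26·(16) + 83·(-5) = 1
So 26⁻¹ ≡ 16 ≡ 16 (mod 83)
Check: 26 × 16 = 416 ≡ 1 (mod 83) ✓

26⁻¹ ≡ 16 (mod 83)


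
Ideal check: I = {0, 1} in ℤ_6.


Check ideal conditions for I = {0, 1} in ℤ_6:
(1) I is an additive subgroup? No
(2) For r ∈ ℤ_6 and a ∈ I: r·a ∈ I? No  [counterexample: r=2, a=1, r·a mod 6 = 2 ∉ I]

No, I is not an ideal of ℤ_6


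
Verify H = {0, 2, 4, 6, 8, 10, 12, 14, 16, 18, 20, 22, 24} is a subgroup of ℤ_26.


Subgroup test for H = {0, 2, 4, 6, 8, 10, 12, 14, 16, 18, 20, 22, 24} in (ℤ_26, +):
(1) 0 ∈ H? Yes
(2) Closure: for all a,b ∈ H, (a+b) mod 26 ∈ H? Yes
(3) Inverses: for all a ∈ H, -a mod 26 ∈ H? Yes

Yes, H is a subgroup of ℤ_26


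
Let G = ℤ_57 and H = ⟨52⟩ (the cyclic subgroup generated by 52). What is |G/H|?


|⟨52⟩| = n / gcd(52, 57) = 57 / 1 = 57
H is normal (ℤ_57 is abelian).
|G/H| = |G| / |H| = 57 / 57 = 1

|G/H| = 1


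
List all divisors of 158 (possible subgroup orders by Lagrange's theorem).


Lagrange's theorem: |H| divides |G|
|G| = 158
Divisors of 158: 1, 2, 79, 158

Possible subgroup orders: {1, 2, 79, 158}


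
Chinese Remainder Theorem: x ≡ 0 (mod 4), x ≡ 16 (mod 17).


m₁ = 4, m₂ = 17, gcd = 1, so CRT applies. M = m₁·m₂ = 68
Let M₁ = M/m₁ = 17, M₂ = M/m₂ = 4
Find y₁ ≡ M₁⁻¹ (mod m₁): 17⁻¹ ≡ 1 (mod 4)
Find y₂ ≡ M₂⁻¹ (mod m₂): 4⁻¹ ≡ 13 (mod 17)
x = a₁·M₁·y₁ + a₂·M₂·y₂ = 0·17·1 + 16·4·13 = 832
Reduce mod 68: x ≡ 16
Check: 16 mod 4 = 0 ✓, 16 mod 17 = 16 ✓

x ≡ 16 (mod 68)


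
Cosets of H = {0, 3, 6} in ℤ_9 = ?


H = {0, 3, 6}, |H| = 3
Number of cosets = |G|/|H| = 9/3 = 3
0 + H = {0, 3, 6}
1 + H = {1, 4, 7}
2 + H = {2, 5, 8}

Cosets: 0+H={0,3,6}; 1+H={1,4,7}; 2+H={2,5,8}


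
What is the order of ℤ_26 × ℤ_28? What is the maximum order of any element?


|ℤ_26 × ℤ_28| = 26 × 28 = 728
Max element order = lcm(26,28) = 364
Cyclic? No (gcd=2)

|ℤ_26×ℤ_28| = 728, max element order = 364


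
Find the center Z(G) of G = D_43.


Z(G) = {g ∈ G | gx = xg for all x ∈ G}
For odd n, Z(D_n) = {e}: no nontrivial rotation commutes with all reflections

Z(D_43) = {e}


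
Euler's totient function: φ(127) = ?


Factor n: 127 = 127
φ(n) = n · ∏(1 - 1/p) over distinct primes p | n
φ(127) = 127 · (1 - 1/127) = 126

φ(127) = 126


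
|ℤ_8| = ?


ℤ_n has n elements.

|ℤ_8| = 8


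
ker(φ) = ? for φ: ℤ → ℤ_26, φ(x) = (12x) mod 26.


Kernel = preimage of identity
ker(φ) = {x ∈ ℤ : 12x ≡ 0 (mod 26)}. gcd(12,26) = 2, so 12x ≡ 0 (mod 26) ⟺ x ≡ 0 (mod 26/2 = 13). Hence ker(φ) = 13ℤ

ker(φ) = 13ℤ


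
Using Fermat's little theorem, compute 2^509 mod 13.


Fermat's little theorem: if p is prime and gcd(a,p)=1, then a^(p-1) ≡ 1 (mod p)
p = 13 is prime, gcd(2,13) = 1
Reduce exponent: 509 mod 12 = 5
So 2^509 ≡ 2^5 (mod 13)
2^5 mod 13 = 6

2^509 ≡ 6 (mod 13)


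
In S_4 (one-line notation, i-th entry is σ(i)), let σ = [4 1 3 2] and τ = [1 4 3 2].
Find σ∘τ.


σ∘τ: apply τ first, then σ
1 →τ 1 →σ 4
2 →τ 4 →σ 2
3 →τ 3 →σ 3
4 →τ 2 →σ 1

σ∘τ = [4 2 3 1]


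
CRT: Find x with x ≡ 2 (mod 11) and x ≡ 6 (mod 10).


m₁ = 11, m₂ = 10, gcd = 1, so CRT applies. M = m₁·m₂ = 110
Let M₁ = M/m₁ = 10, M₂ = M/m₂ = 11
Find y₁ ≡ M₁⁻¹ (mod m₁): 10⁻¹ ≡ 10 (mod 11)
Find y₂ ≡ M₂⁻¹ (mod m₂): 11⁻¹ ≡ 1 (mod 10)
x = a₁·M₁·y₁ + a₂·M₂·y₂ = 2·10·10 + 6·11·1 = 266
Reduce mod 110: x ≡ 46
Check: 46 mod 11 = 2 ✓, 46 mod 10 = 6 ✓

x ≡ 46 (mod 110)


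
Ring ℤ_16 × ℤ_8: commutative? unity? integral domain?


Direct product ring; commutative with unity (1,1); but (1,0)·(0,1) = (0,0) gives zero divisors, so not an integral domain
Commutative: Yes
Integral domain: No
Has unity: Yes

ℤ_16 × ℤ_8: Commutative=Yes, Unity=Yes


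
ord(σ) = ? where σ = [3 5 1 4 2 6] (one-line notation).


Cycle decomposition: (1 3) (2 5)
Cycle lengths: 2, 2
Order = lcm(2, 2) = 2

ord(σ) = 2


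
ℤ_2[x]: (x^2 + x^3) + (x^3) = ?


Add coefficients mod 2:
x^0: 0 + 0 = 0 (mod 2)
x^1: 0 + 0 = 0 (mod 2)
x^2: 1 + 0 = 1 (mod 2)
x^3: 1 + 1 = 0 (mod 2)
Result: x^2

f + g = x^2


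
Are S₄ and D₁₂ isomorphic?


Comparing S₄ and D₁₂:
S₄ has trivial center; D₁₂ has center {e, r⁶}

No, S₄ ≇ D₁₂


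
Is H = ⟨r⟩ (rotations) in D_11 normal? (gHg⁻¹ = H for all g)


H = ⟨r⟩ (rotations) in D_11
The rotation subgroup ⟨r⟩ has index 2 in D_11, so it is normal

Yes, normal subgroup


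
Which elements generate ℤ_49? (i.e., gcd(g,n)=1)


g generates ℤ_n iff gcd(g,n) = 1
Prime factors of 49: 7
Generators are g ∈ {1,...,48} not divisible by any of these primes.
Generators: {1, 2, 3, 4, 5, 6, 8, 9, 10, 11, 12, 13, 15, 16, 17, 18, 19, 20, 22, 23, 24, 25, 26, 27, 29, 30, 31, 32, 33, 34, 36, 37, 38, 39, 40, 41, 43, 44, 45, 46, 47, 48}
Number of generators = φ(49) = 42

Generators of ℤ_49 = {1, 2, 3, 4, 5, 6, 8, 9, 10, 11, 12, 13, 15, 16, 17, 18, 19, 20, 22, 23, 24, 25, 26, 27, 29, 30, 31, 32, 33, 34, 36, 37, 38, 39, 40, 41, 43, 44, 45, 46, 47, 48}


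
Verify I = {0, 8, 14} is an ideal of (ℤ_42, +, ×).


Check ideal conditions for I = {0, 8, 14} in ℤ_42:
(1) I is an additive subgroup? No
(2) For r ∈ ℤ_42 and a ∈ I: r·a ∈ I? No  [counterexample: r=2, a=8, r·a mod 42 = 16 ∉ I]

No, I is not an ideal of ℤ_42


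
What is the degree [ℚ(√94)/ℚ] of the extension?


√94 has minimal polynomial x² - 94 (irreducible over ℚ since 94 is squarefree)

[ℚ(√94)/ℚ] = 2


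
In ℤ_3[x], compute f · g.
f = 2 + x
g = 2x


Expand and collect like terms; reduce coefficients mod 3:
x^0: 2·0 = 0 ≡ 0 (mod 3)
x^1: 2·2 + 1·0 = 4 ≡ 1 (mod 3)
x^2: 1·2 = 2 ≡ 2 (mod 3)
Result: x + 2x^2

f · g = x + 2x^2


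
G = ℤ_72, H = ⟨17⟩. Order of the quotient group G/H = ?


|⟨17⟩| = n / gcd(17, 72) = 72 / 1 = 72
H is normal (ℤ_72 is abelian).
|G/H| = |G| / |H| = 72 / 72 = 1

|G/H| = 1


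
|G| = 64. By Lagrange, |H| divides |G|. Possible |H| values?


Lagrange's theorem: |H| divides |G|
|G| = 64
Divisors of 64: 1, 2, 4, 8, 16, 32, 64

Possible subgroup orders: {1, 2, 4, 8, 16, 32, 64}


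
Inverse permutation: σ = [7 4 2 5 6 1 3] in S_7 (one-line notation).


To find σ⁻¹, swap domain and range:
σ(1) = 7 → σ⁻¹(7) = 1
σ(2) = 4 → σ⁻¹(4) = 2
σ(3) = 2 → σ⁻¹(2) = 3
σ(4) = 5 → σ⁻¹(5) = 4
σ(5) = 6 → σ⁻¹(6) = 5
σ(6) = 1 → σ⁻¹(1) = 6
σ(7) = 3 → σ⁻¹(3) = 7

σ⁻¹ = [6 3 7 2 4 5 1]


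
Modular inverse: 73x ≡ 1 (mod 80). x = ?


Use the extended Euclidean algorithm to write 1 = 73·s + 80·t; then s mod 80 is the inverse.
Euclidean algorithm:
  73 = 0·80 + 73
  80 = 1·73 + 7
  73 = 10·7 + 3
  7 = 2·3 + 1
  3 = 3·1 + 0
gcd(73,80) = 1
Back-substitution gives: 73·(-23) + 80·(21) = 1
So 73⁻¹ ≡ -23 ≡ 57 (mod 80)
Check: 73 × 57 = 4161 ≡ 1 (mod 80) ✓

73⁻¹ ≡ 57 (mod 80)


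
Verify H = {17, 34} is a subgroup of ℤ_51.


Subgroup test for H = {17, 34} in (ℤ_51, +):
(1) 0 ∈ H? No
(2) Closure: for all a,b ∈ H, (a+b) mod 51 ∈ H? No  [counterexample: 17 + 34 = 0 ∉ H]
(3) Inverses: for all a ∈ H, -a mod 51 ∈ H? Yes

No, H is not a subgroup of ℤ_51


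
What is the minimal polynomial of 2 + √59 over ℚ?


Let α = 2 + √59. Then α - 2 = √59, so (α - 2)² = 59, giving α² - 4α - 55 = 0. Degree 2 and α ∉ ℚ, so this is the minimal polynomial.

Minimal polynomial: x² - 4x - 55


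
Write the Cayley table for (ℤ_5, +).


Elements: {0, 1, 2, 3, 4}
Operation: addition mod 5
Entry (a, b) = (a + b) mod 5

Cayley table:
  | 0 | 1 | 2 | 3 | 4
0 | 0 | 1 | 2 | 3 | 4
1 | 1 | 2 | 3 | 4 | 0
2 | 2 | 3 | 4 | 0 | 1
3 | 3 | 4 | 0 | 1 | 2
4 | 4 | 0 | 1 | 2 | 3


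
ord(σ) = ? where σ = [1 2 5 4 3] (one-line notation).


Cycle decomposition: (3 5)
Cycle lengths: 2
Order = lcm(2) = 2

ord(σ) = 2


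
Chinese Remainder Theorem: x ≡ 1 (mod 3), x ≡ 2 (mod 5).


m₁ = 3, m₂ = 5, gcd = 1, so CRT applies. M = m₁·m₂ = 15
Let M₁ = M/m₁ = 5, M₂ = M/m₂ = 3
Find y₁ ≡ M₁⁻¹ (mod m₁): 5⁻¹ ≡ 2 (mod 3)
Find y₂ ≡ M₂⁻¹ (mod m₂): 3⁻¹ ≡ 2 (mod 5)
x = a₁·M₁·y₁ + a₂·M₂·y₂ = 1·5·2 + 2·3·2 = 22
Reduce mod 15: x ≡ 7
Check: 7 mod 3 = 1 ✓, 7 mod 5 = 2 ✓

x ≡ 7 (mod 15)


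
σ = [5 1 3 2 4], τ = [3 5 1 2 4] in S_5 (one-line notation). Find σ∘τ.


σ∘τ: apply τ first, then σ
1 →τ 3 →σ 3
2 →τ 5 →σ 4
3 →τ 1 →σ 5
4 →τ 2 →σ 1
5 →τ 4 →σ 2

σ∘τ = [3 4 5 1 2]


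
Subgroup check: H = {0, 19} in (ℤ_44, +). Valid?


Subgroup test for H = {0, 19} in (ℤ_44, +):
(1) 0 ∈ H? Yes
(2) Closure: for all a,b ∈ H, (a+b) mod 44 ∈ H? No  [counterexample: 19 + 19 = 38 ∉ H]
(3) Inverses: for all a ∈ H, -a mod 44 ∈ H? No

No, H is not a subgroup of ℤ_44


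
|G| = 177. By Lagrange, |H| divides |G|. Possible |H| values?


Lagrange's theorem: |H| divides |G|
|G| = 177
Divisors of 177: 1, 3, 59, 177

Possible subgroup orders: {1, 3, 59, 177}


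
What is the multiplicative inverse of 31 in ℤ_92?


Use the extended Euclidean algorithm to write 1 = 31·s + 92·t; then s mod 92 is the inverse.
Euclidean algorithm:
  31 = 0·92 + 31
  92 = 2·31 + 30
  31 = 1·30 + 1
  30 = 30·1 + 0
gcd(31,92) = 1
Back-substitution gives: 31·(3) + 92·(-1) = 1
So 31⁻¹ ≡ 3 ≡ 3 (mod 92)
Check: 31 × 3 = 93 ≡ 1 (mod 92) ✓

31⁻¹ ≡ 3 (mod 92)


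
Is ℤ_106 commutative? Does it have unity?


ℤ_106 is a commutative ring with unity 1; 106 = 2×53 is composite, so 2·53 ≡ 0 gives zero divisors (not an integral domain)
Commutative: Yes
Integral domain: No
Has unity: Yes

ℤ_106: Commutative=Yes, Unity=Yes


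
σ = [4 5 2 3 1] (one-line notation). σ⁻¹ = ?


To find σ⁻¹, swap domain and range:
σ(1) = 4 → σ⁻¹(4) = 1
σ(2) = 5 → σ⁻¹(5) = 2
σ(3) = 2 → σ⁻¹(2) = 3
σ(4) = 3 → σ⁻¹(3) = 4
σ(5) = 1 → σ⁻¹(1) = 5

σ⁻¹ = [5 3 4 1 2]


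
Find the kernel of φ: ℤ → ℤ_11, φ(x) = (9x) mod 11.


Kernel = preimage of identity
ker(φ) = {x ∈ ℤ : 9x ≡ 0 (mod 11)}. gcd(9,11) = 1, so 9x ≡ 0 (mod 11) ⟺ x ≡ 0 (mod 11/1 = 11). Hence ker(φ) = 11ℤ

ker(φ) = 11ℤ


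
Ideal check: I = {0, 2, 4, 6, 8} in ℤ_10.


Check ideal conditions for I = {0, 2, 4, 6, 8} in ℤ_10:
(1) I is an additive subgroup? Yes
(2) For r ∈ ℤ_10 and a ∈ I: r·a ∈ I? Yes

Yes, I is an ideal of ℤ_10


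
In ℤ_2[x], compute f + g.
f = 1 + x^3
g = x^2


Add coefficients mod 2:
x^0: 1 + 0 = 1 (mod 2)
x^1: 0 + 0 = 0 (mod 2)
x^2: 0 + 1 = 1 (mod 2)
x^3: 1 + 0 = 1 (mod 2)
Result: 1 + x^2 + x^3

f + g = 1 + x^2 + x^3


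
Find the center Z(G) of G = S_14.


Z(G) = {g ∈ G | gx = xg for all x ∈ G}
S_n is non-abelian for n ≥ 3; Z(S_14) is trivial

Z(S_14) = {e}


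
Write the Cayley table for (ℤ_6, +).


Elements: {0, 1, 2, 3, 4, 5}
Operation: addition mod 6
Entry (a, b) = (a + b) mod 6

Cayley table:
  | 0 | 1 | 2 | 3 | 4 | 5
0 | 0 | 1 | 2 | 3 | 4 | 5
1 | 1 | 2 | 3 | 4 | 5 | 0
2 | 2 | 3 | 4 | 5 | 0 | 1
3 | 3 | 4 | 5 | 0 | 1 | 2
4 | 4 | 5 | 0 | 1 | 2 | 3
5 | 5 | 0 | 1 | 2 | 3 | 4


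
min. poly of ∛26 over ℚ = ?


∛26 satisfies x³ - 26 = 0, irreducible over ℚ (no rational root; 26 is not a perfect cube)

Minimal polynomial: x³ - 26


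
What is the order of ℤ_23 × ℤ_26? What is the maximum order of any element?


|ℤ_23 × ℤ_26| = 23 × 26 = 598
Max element order = lcm(23,26) = 598
Cyclic? Yes (gcd=1)

|ℤ_23×ℤ_26| = 598, max element order = 598


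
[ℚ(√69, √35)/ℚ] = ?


[ℚ(√69,√35):ℚ] = [ℚ(√69,√35):ℚ(√69)]·[ℚ(√69):ℚ] = 2·2 = 4

[ℚ(√69, √35)/ℚ] = 4


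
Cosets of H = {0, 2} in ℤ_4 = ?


H = {0, 2}, |H| = 2
Number of cosets = |G|/|H| = 4/2 = 2
0 + H = {0, 2}
1 + H = {1, 3}

Cosets: 0+H={0,2}; 1+H={1,3}


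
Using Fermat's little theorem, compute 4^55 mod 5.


Fermat's little theorem: if p is prime and gcd(a,p)=1, then a^(p-1) ≡ 1 (mod p)
p = 5 is prime, gcd(4,5) = 1
Reduce exponent: 55 mod 4 = 3
So 4^55 ≡ 4^3 (mod 5)
4^3 mod 5 = 4

4^55 ≡ 4 (mod 5)


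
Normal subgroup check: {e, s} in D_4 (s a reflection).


H = {e, s} in D_4 (s a reflection)
r·s·r⁻¹ = sr⁻² ≠ s for n ≥ 3, so {e, s} is not closed under conjugation

No, not a normal subgroup


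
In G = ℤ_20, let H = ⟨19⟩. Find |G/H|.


|⟨19⟩| = n / gcd(19, 20) = 20 / 1 = 20
H is normal (ℤ_20 is abelian).
|G/H| = |G| / |H| = 20 / 20 = 1

|G/H| = 1


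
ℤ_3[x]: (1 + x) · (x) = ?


Expand and collect like terms; reduce coefficients mod 3:
x^0: 1·0 = 0 ≡ 0 (mod 3)
x^1: 1·1 + 1·0 = 1 ≡ 1 (mod 3)
x^2: 1·1 = 1 ≡ 1 (mod 3)
Result: x + x^2

f · g = x + x^2


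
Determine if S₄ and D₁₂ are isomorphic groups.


Comparing S₄ and D₁₂:
S₄ has trivial center; D₁₂ has center {e, r⁶}

No, S₄ ≇ D₁₂


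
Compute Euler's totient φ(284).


Factor n: 284 = 2^2 × 71
φ(n) = n · ∏(1 - 1/p) over distinct primes p | n
φ(284) = 284 · (1 - 1/2) · (1 - 1/71) = 140

φ(284) = 140


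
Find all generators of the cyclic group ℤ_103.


g generates ℤ_n iff gcd(g,n) = 1
Prime factors of 103: 103
Generators are g ∈ {1,...,102} not divisible by any of these primes.
Generators: {1, 2, 3, 4, 5, 6, 7, 8, 9, 10, 11, 12, 13, 14, 15, 16, 17, 18, 19, 20, 21, 22, 23, 24, 25, 26, 27, 28, 29, 30, 31, 32, 33, 34, 35, 36, 37, 38, 39, 40, 41, 42, 43, 44, 45, 46, 47, 48, 49, 50, 51, 52, 53, 54, 55, 56, 57, 58, 59, 60, 61, 62, 63, 64, 65, 66, 67, 68, 69, 70, 71, 72, 73, 74, 75, 76, 77, 78, 79, 80, 81, 82, 83, 84, 85, 86, 87, 88, 89, 90, 91, 92, 93, 94, 95, 96, 97, 98, 99, 100, 101, 102}
Number of generators = φ(103) = 102

Generators of ℤ_103 = {1, 2, 3, 4, 5, 6, 7, 8, 9, 10, 11, 12, 13, 14, 15, 16, 17, 18, 19, 20, 21, 22, 23, 24, 25, 26, 27, 28, 29, 30, 31, 32, 33, 34, 35, 36, 37, 38, 39, 40, 41, 42, 43, 44, 45, 46, 47, 48, 49, 50, 51, 52, 53, 54, 55, 56, 57, 58, 59, 60, 61, 62, 63, 64, 65, 66, 67, 68, 69, 70, 71, 72, 73, 74, 75, 76, 77, 78, 79, 80, 81, 82, 83, 84, 85, 86, 87, 88, 89, 90, 91, 92, 93, 94, 95, 96, 97, 98, 99, 100, 101, 102}


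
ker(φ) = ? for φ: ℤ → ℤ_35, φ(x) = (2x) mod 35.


Kernel = preimage of identity
ker(φ) = {x ∈ ℤ : 2x ≡ 0 (mod 35)}. gcd(2,35) = 1, so 2x ≡ 0 (mod 35) ⟺ x ≡ 0 (mod 35/1 = 35). Hence ker(φ) = 35ℤ

ker(φ) = 35ℤ


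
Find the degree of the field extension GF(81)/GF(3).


GF(81) = GF(3^4), so the extension degree is 4

[GF(81)/GF(3)] = 4


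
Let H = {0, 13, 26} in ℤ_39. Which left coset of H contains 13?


13 + H = {13 + h (mod 39) : h ∈ H}
13+0=13, 13+13=26, 13+26=0
13 + H = {0, 13, 26} = 0 + H

13 + H = {0, 13, 26}


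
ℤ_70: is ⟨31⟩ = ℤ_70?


g generates ℤ_n iff gcd(g, n) = 1
gcd(31, 70) = 1
Since gcd = 1, 31 is a generator.

Yes, 31 generates ℤ_70


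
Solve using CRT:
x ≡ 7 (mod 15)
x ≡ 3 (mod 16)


m₁ = 15, m₂ = 16, gcd = 1, so CRT applies. M = m₁·m₂ = 240
Let M₁ = M/m₁ = 16, M₂ = M/m₂ = 15
Find y₁ ≡ M₁⁻¹ (mod m₁): 16⁻¹ ≡ 1 (mod 15)
Find y₂ ≡ M₂⁻¹ (mod m₂): 15⁻¹ ≡ 15 (mod 16)
x = a₁·M₁·y₁ + a₂·M₂·y₂ = 7·16·1 + 3·15·15 = 787
Reduce mod 240: x ≡ 67
Check: 67 mod 15 = 7 ✓, 67 mod 16 = 3 ✓

x ≡ 67 (mod 240)


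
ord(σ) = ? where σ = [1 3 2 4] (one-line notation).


Cycle decomposition: (2 3)
Cycle lengths: 2
Order = lcm(2) = 2

ord(σ) = 2


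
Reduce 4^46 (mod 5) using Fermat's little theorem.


Fermat's little theorem: if p is prime and gcd(a,p)=1, then a^(p-1) ≡ 1 (mod p)
p = 5 is prime, gcd(4,5) = 1
Reduce exponent: 46 mod 4 = 2
So 4^46 ≡ 4^2 (mod 5)
4^2 mod 5 = 1

4^46 ≡ 1 (mod 5)


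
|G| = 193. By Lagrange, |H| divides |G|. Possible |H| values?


Lagrange's theorem: |H| divides |G|
|G| = 193
Divisors of 193: 1, 193

Possible subgroup orders: {1, 193}


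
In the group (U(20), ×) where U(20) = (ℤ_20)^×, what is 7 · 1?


Operation: multiplication mod 20
7 · 1 = (a × b) mod 20 with a = 7, b = 1

7 · 1 = 7


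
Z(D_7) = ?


Z(G) = {g ∈ G | gx = xg for all x ∈ G}
For odd n, Z(D_n) = {e}: no nontrivial rotation commutes with all reflections

Z(D_7) = {e}


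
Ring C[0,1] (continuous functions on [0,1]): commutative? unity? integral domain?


pointwise +,× is commutative with unity (constant 1); but bump functions with disjoint support multiply to 0 — zero divisors, so not an integral domain
Commutative: Yes
Integral domain: No
Has unity: Yes

C[0,1] (continuous functions on [0,1]): Commutative=Yes, Unity=Yes


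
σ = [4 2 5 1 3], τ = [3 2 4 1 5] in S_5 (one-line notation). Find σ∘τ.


σ∘τ: apply τ first, then σ
1 →τ 3 →σ 5
2 →τ 2 →σ 2
3 →τ 4 →σ 1
4 →τ 1 →σ 4
5 →τ 5 →σ 3

σ∘τ = [5 2 1 4 3]


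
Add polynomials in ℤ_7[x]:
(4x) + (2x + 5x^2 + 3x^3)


Add coefficients mod 7:
x^0: 0 + 0 = 0 (mod 7)
x^1: 4 + 2 = 6 (mod 7)
x^2: 0 + 5 = 5 (mod 7)
x^3: 0 + 3 = 3 (mod 7)
Result: 6x + 5x^2 + 3x^3

f + g = 6x + 5x^2 + 3x^3


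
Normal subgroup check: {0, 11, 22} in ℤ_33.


H = {0, 11, 22} in ℤ_33
ℤ_33 is abelian; every subgroup of an abelian group is normal

Yes, normal subgroup


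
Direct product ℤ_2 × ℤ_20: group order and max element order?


|ℤ_2 × ℤ_20| = 2 × 20 = 40
Max element order = lcm(2,20) = 20
Cyclic? No (gcd=2)

|ℤ_2×ℤ_20| = 40, max element order = 20


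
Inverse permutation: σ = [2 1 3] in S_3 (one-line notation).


To find σ⁻¹, swap domain and range:
σ(1) = 2 → σ⁻¹(2) = 1
σ(2) = 1 → σ⁻¹(1) = 2
σ(3) = 3 → σ⁻¹(3) = 3

σ⁻¹ = [2 1 3]


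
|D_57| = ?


|D_n| = 2n (n rotations and n reflections)
|D_57| = 2×57 = 114

|D_57| = 114


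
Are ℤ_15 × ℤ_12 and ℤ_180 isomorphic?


Comparing ℤ_15 × ℤ_12 and ℤ_180:
gcd(15,12) = 3 ≠ 1. Max element order in ℤ_15×ℤ_12 is lcm(15,12) = 60 < 180, so it has no element of order 180

No, ℤ_15 × ℤ_12 ≇ ℤ_180


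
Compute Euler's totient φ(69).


Factor n: 69 = 3 × 23
φ(n) = n · ∏(1 - 1/p) over distinct primes p | n
φ(69) = 69 · (1 - 1/3) · (1 - 1/23) = 44

φ(69) = 44


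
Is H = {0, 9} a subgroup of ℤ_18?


Subgroup test for H = {0, 9} in (ℤ_18, +):
(1) 0 ∈ H? Yes
(2) Closure: for all a,b ∈ H, (a+b) mod 18 ∈ H? Yes
(3) Inverses: for all a ∈ H, -a mod 18 ∈ H? Yes

Yes, H is a subgroup of ℤ_18


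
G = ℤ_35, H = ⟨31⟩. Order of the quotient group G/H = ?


|⟨31⟩| = n / gcd(31, 35) = 35 / 1 = 35
H is normal (ℤ_35 is abelian).
|G/H| = |G| / |H| = 35 / 35 = 1

|G/H| = 1


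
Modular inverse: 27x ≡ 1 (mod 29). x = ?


Use the extended Euclidean algorithm to write 1 = 27·s + 29·t; then s mod 29 is the inverse.
Euclidean algorithm:
  27 = 0·29 + 27
  29 = 1·27 + 2
  27 = 13·2 + 1
  2 = 2·1 + 0
gcd(27,29) = 1
Back-substitution gives: 27·(14) + 29·(-13) = 1
So 27⁻¹ ≡ 14 ≡ 14 (mod 29)
Check: 27 × 14 = 378 ≡ 1 (mod 29) ✓

27⁻¹ ≡ 14 (mod 29)


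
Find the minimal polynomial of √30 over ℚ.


√30 satisfies x² - 30 = 0, irreducible over ℚ since 30 is squarefree

Minimal polynomial: x² - 30


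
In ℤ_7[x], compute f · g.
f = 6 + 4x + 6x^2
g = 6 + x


Expand and collect like terms; reduce coefficients mod 7:
x^0: 6·6 = 36 ≡ 1 (mod 7)
x^1: 6·1 + 4·6 = 30 ≡ 2 (mod 7)
x^2: 4·1 + 6·6 = 40 ≡ 5 (mod 7)
x^3: 6·1 = 6 ≡ 6 (mod 7)
Result: 1 + 2x + 5x^2 + 6x^3

f · g = 1 + 2x + 5x^2 + 6x^3


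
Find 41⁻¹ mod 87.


Use the extended Euclidean algorithm to write 1 = 41·s + 87·t; then s mod 87 is the inverse.
Euclidean algorithm:
  41 = 0·87 + 41
  87 = 2·41 + 5
  41 = 8·5 + 1
  5 = 5·1 + 0
gcd(41,87) = 1
Back-substitution gives: 41·(17) + 87·(-8) = 1
So 41⁻¹ ≡ 17 ≡ 17 (mod 87)
Check: 41 × 17 = 697 ≡ 1 (mod 87) ✓

41⁻¹ ≡ 17 (mod 87)


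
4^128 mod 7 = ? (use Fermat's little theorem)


Fermat's little theorem: if p is prime and gcd(a,p)=1, then a^(p-1) ≡ 1 (mod p)
p = 7 is prime, gcd(4,7) = 1
Reduce exponent: 128 mod 6 = 2
So 4^128 ≡ 4^2 (mod 7)
4^2 mod 7 = 2

4^128 ≡ 2 (mod 7)


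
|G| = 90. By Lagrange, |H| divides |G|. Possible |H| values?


Lagrange's theorem: |H| divides |G|
|G| = 90
Divisors of 90: 1, 2, 3, 5, 6, 9, 10, 15, 18, 30, 45, 90

Possible subgroup orders: {1, 2, 3, 5, 6, 9, 10, 15, 18, 30, 45, 90}


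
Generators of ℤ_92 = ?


g generates ℤ_n iff gcd(g,n) = 1
Prime factors of 92: 2, 23
Generators are g ∈ {1,...,91} not divisible by any of these primes.
Generators: {1, 3, 5, 7, 9, 11, 13, 15, 17, 19, 21, 25, 27, 29, 31, 33, 35, 37, 39, 41, 43, 45, 47, 49, 51, 53, 55, 57, 59, 61, 63, 65, 67, 71, 73, 75, 77, 79, 81, 83, 85, 87, 89, 91}
Number of generators = φ(92) = 44

Generators of ℤ_92 = {1, 3, 5, 7, 9, 11, 13, 15, 17, 19, 21, 25, 27, 29, 31, 33, 35, 37, 39, 41, 43, 45, 47, 49, 51, 53, 55, 57, 59, 61, 63, 65, 67, 71, 73, 75, 77, 79, 81, 83, 85, 87, 89, 91}


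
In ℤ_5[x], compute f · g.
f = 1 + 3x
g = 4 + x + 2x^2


Expand and collect like terms; reduce coefficients mod 5:
x^0: 1·4 = 4 ≡ 4 (mod 5)
x^1: 1·1 + 3·4 = 13 ≡ 3 (mod 5)
x^2: 1·2 + 3·1 = 5 ≡ 0 (mod 5)
x^3: 3·2 = 6 ≡ 1 (mod 5)
Result: 4 + 3x + x^3

f · g = 4 + 3x + x^3


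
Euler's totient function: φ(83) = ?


Factor n: 83 = 83
φ(n) = n · ∏(1 - 1/p) over distinct primes p | n
φ(83) = 83 · (1 - 1/83) = 82

φ(83) = 82


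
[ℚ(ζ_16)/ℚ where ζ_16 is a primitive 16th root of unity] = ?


[ℚ(ζ_n):ℚ] = deg Φ_n(x) = φ(n). Here φ(16) = 8

[ℚ(ζ_16)/ℚ where ζ_16 is a primitive 16th root of unity] = 8


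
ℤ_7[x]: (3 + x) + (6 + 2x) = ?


Add coefficients mod 7:
x^0: 3 + 6 = 2 (mod 7)
x^1: 1 + 2 = 3 (mod 7)
Result: 2 + 3x

f + g = 2 + 3x


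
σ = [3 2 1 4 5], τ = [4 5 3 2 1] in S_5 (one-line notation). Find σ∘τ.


σ∘τ: apply τ first, then σ
1 →τ 4 →σ 4
2 →τ 5 →σ 5
3 →τ 3 →σ 1
4 →τ 2 →σ 2
5 →τ 1 →σ 3

σ∘τ = [4 5 1 2 3]


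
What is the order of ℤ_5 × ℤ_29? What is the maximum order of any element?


|ℤ_5 × ℤ_29| = 5 × 29 = 145
Max element order = lcm(5,29) = 145
Cyclic? Yes (gcd=1)

|ℤ_5×ℤ_29| = 145, max element order = 145


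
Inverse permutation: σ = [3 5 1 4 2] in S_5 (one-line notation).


To find σ⁻¹, swap domain and range:
σ(1) = 3 → σ⁻¹(3) = 1
σ(2) = 5 → σ⁻¹(5) = 2
σ(3) = 1 → σ⁻¹(1) = 3
σ(4) = 4 → σ⁻¹(4) = 4
σ(5) = 2 → σ⁻¹(2) = 5

σ⁻¹ = [3 5 1 4 2]


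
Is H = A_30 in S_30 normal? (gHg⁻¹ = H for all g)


H = A_30 in S_30
A_30 has index 2 in S_30, and every subgroup of index 2 is normal

Yes, normal subgroup


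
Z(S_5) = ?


Z(G) = {g ∈ G | gx = xg for all x ∈ G}
S_n is non-abelian for n ≥ 3; Z(S_5) is trivial

Z(S_5) = {e}


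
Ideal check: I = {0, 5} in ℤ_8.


Check ideal conditions for I = {0, 5} in ℤ_8:
(1) I is an additive subgroup? No
(2) For r ∈ ℤ_8 and a ∈ I: r·a ∈ I? No  [counterexample: r=2, a=5, r·a mod 8 = 2 ∉ I]

No, I is not an ideal of ℤ_8


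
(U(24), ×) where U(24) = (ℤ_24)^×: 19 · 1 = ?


Operation: multiplication mod 24
19 · 1 = (a × b) mod 24 with a = 19, b = 1

19 · 1 = 19


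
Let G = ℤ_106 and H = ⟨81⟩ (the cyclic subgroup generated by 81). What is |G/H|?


|⟨81⟩| = n / gcd(81, 106) = 106 / 1 = 106
H is normal (ℤ_106 is abelian).
|G/H| = |G| / |H| = 106 / 106 = 1

|G/H| = 1


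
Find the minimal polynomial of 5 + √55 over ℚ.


Let α = 5 + √55. Then α - 5 = √55, so (α - 5)² = 55, giving α² - 10α - 30 = 0. Degree 2 and α ∉ ℚ, so this is the minimal polynomial.

Minimal polynomial: x² - 10x - 30


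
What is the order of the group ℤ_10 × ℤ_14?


|A × B| = |A| · |B|
|ℤ_10 × ℤ_14| = 10 × 14 = 140

|ℤ_10 × ℤ_14| = 140


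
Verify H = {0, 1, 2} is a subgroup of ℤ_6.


Subgroup test for H = {0, 1, 2} in (ℤ_6, +):
(1) 0 ∈ H? Yes
(2) Closure: for all a,b ∈ H, (a+b) mod 6 ∈ H? No  [counterexample: 1 + 2 = 3 ∉ H]
(3) Inverses: for all a ∈ H, -a mod 6 ∈ H? No

No, H is not a subgroup of ℤ_6


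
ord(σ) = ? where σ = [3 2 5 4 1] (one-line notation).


Cycle decomposition: (1 3 5)
Cycle lengths: 3
Order = lcm(3) = 3

ord(σ) = 3


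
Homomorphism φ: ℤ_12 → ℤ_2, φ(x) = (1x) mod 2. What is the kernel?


Kernel = preimage of identity
ker(φ) = {x ∈ ℤ_12 : 1x ≡ 0 (mod 2)}. Since 2 | 12, φ is well-defined. The kernel is the cyclic subgroup ⟨2⟩ of ℤ_12 (order 6), i.e. {0, 2, 4, 6, 8, 10}

ker(φ) = {0, 2, 4, 6, 8, 10}


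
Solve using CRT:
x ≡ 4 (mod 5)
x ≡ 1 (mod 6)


m₁ = 5, m₂ = 6, gcd = 1, so CRT applies. M = m₁·m₂ = 30
Let M₁ = M/m₁ = 6, M₂ = M/m₂ = 5
Find y₁ ≡ M₁⁻¹ (mod m₁): 6⁻¹ ≡ 1 (mod 5)
Find y₂ ≡ M₂⁻¹ (mod m₂): 5⁻¹ ≡ 5 (mod 6)
x = a₁·M₁·y₁ + a₂·M₂·y₂ = 4·6·1 + 1·5·5 = 49
Reduce mod 30: x ≡ 19
Check: 19 mod 5 = 4 ✓, 19 mod 6 = 1 ✓

x ≡ 19 (mod 30)


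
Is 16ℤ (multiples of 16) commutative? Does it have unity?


16ℤ is a commutative ring under +,× but has no multiplicative identity (1 ∉ 16ℤ); it has no zero divisors, but without unity it is not an integral domain
Commutative: Yes
Integral domain: No
Has unity: No

16ℤ (multiples of 16): Commutative=Yes, Unity=No


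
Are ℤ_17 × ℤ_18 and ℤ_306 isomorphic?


Comparing ℤ_17 × ℤ_18 and ℤ_306:
gcd(17,18) = 1, so ℤ_17 × ℤ_18 ≅ ℤ_306 (CRT)

Yes, ℤ_17 × ℤ_18 ≅ ℤ_306


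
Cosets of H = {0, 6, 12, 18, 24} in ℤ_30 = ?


H = {0, 6, 12, 18, 24}, |H| = 5
Number of cosets = |G|/|H| = 30/5 = 6
0 + H = {0, 6, 12, 18, 24}
1 + H = {1, 7, 13, 19, 25}
2 + H = {2, 8, 14, 20, 26}
3 + H = {3, 9, 15, 21, 27}
4 + H = {4, 10, 16, 22, 28}
5 + H = {5, 11, 17, 23, 29}

Cosets: 0+H={0,6,12,18,24}; 1+H={1,7,13,19,25}; 2+H={2,8,14,20,26}; 3+H={3,9,15,21,27}; 4+H={4,10,16,22,28}; 5+H={5,11,17,23,29}


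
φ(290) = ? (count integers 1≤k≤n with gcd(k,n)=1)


Factor n: 290 = 2 × 5 × 29
φ(n) = n · ∏(1 - 1/p) over distinct primes p | n
φ(290) = 290 · (1 - 1/2) · (1 - 1/5) · (1 - 1/29) = 112

φ(290) = 112


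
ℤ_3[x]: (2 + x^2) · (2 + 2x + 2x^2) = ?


Expand and collect like terms; reduce coefficients mod 3:
x^0: 2·2 = 4 ≡ 1 (mod 3)
x^1: 2·2 + 0·2 = 4 ≡ 1 (mod 3)
x^2: 2·2 + 0·2 + 1·2 = 6 ≡ 0 (mod 3)
x^3: 0·2 + 1·2 = 2 ≡ 2 (mod 3)
x^4: 1·2 = 2 ≡ 2 (mod 3)
Result: 1 + x + 2x^3 + 2x^4

f · g = 1 + x + 2x^3 + 2x^4


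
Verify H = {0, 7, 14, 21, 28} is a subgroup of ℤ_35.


Subgroup test for H = {0, 7, 14, 21, 28} in (ℤ_35, +):
(1) 0 ∈ H? Yes
(2) Closure: for all a,b ∈ H, (a+b) mod 35 ∈ H? Yes
(3) Inverses: for all a ∈ H, -a mod 35 ∈ H? Yes

Yes, H is a subgroup of ℤ_35


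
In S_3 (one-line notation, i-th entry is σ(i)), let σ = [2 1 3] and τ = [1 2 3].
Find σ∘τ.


σ∘τ: apply τ first, then σ
1 →τ 1 →σ 2
2 →τ 2 →σ 1
3 →τ 3 →σ 3

σ∘τ = [2 1 3]


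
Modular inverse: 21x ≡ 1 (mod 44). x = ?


Use the extended Euclidean algorithm to write 1 = 21·s + 44·t; then s mod 44 is the inverse.
Euclidean algorithm:
  21 = 0·44 + 21
  44 = 2·21 + 2
  21 = 10·2 + 1
  2 = 2·1 + 0
gcd(21,44) = 1
Back-substitution gives: 21·(21) + 44·(-10) = 1
So 21⁻¹ ≡ 21 ≡ 21 (mod 44)
Check: 21 × 21 = 441 ≡ 1 (mod 44) ✓

21⁻¹ ≡ 21 (mod 44)


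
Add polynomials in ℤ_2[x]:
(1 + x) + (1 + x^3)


Add coefficients mod 2:
x^0: 1 + 1 = 0 (mod 2)
x^1: 1 + 0 = 1 (mod 2)
x^2: 0 + 0 = 0 (mod 2)
x^3: 0 + 1 = 1 (mod 2)
Result: x + x^3

f + g = x + x^3


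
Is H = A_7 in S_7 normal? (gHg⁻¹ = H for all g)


H = A_7 in S_7
A_7 has index 2 in S_7, and every subgroup of index 2 is normal

Yes, normal subgroup
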